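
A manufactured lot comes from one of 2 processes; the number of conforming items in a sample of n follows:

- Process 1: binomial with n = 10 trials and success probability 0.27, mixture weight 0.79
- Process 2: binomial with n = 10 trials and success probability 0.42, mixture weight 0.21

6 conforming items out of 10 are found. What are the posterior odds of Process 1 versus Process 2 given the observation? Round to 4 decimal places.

0.6663

Since P(k|x) ∝ P(Z=k) f_k(x), the posterior odds are P(Z=i) f_i(x) / (P(Z=j) f_j(x)).
Binomial probabilities:
  f_1 = C(10,6)·0.27^6·0.73^4 = 210·0.00038742·0.283982 = 0.0231043
  f_2 = C(10,6)·0.42^6·0.58^4 = 210·0.00548903·0.113165 = 0.130445
Odds = (0.79/0.21) × (0.0231043/0.130445) = 3.7619 × 0.177119 ≈ 0.6663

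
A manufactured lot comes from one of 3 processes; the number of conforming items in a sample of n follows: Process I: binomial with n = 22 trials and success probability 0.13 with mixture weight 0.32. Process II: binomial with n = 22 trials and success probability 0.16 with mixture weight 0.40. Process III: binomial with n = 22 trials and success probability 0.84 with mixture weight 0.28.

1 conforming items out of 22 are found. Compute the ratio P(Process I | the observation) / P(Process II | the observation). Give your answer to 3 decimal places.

Since P(k|x) ∝ w_k f_k(x), the posterior odds are w_i f_i(x) / (w_j f_j(x)).
Evaluate each component's likelihood at the observed value:
  p_I = C(22,1)·0.13^1·0.87^21 = 22·0.13·0.0536913 = 0.153557
  p_II = C(22,1)·0.16^1·0.84^21 = 22·0.16·0.025696 = 0.0904498
  p_III = C(22,1)·0.84^1·0.16^21 = 22·0.84·1.93428e-17 = 3.57455e-16
Odds = (0.32/0.40) × (0.153557/0.0904498) = 0.8 × 1.69771 ≈ 1.358

1.358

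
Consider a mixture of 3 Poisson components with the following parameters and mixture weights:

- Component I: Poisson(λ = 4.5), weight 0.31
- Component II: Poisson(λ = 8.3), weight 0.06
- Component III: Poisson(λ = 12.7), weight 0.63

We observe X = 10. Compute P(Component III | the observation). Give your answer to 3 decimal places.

Apply Bayes' rule: the posterior for each component is proportional to its prior times its likelihood at x.
Poisson probabilities:
  L_I = 0.0104241
  L_II = 0.106261
  L_III = 0.0917771
Multiply by the mixture weights:
  π_I·L_I = 0.31 × 0.0104241 = 0.00323146
  π_II·L_II = 0.06 × 0.106261 = 0.00637566
  π_III·L_III = 0.63 × 0.0917771 = 0.0578196
Evidence: 0.00323146 + 0.00637566 + 0.0578196 = 0.0674267
So the posterior for Component III is 0.0578196 / 0.0674267 ≈ 0.858.

0.858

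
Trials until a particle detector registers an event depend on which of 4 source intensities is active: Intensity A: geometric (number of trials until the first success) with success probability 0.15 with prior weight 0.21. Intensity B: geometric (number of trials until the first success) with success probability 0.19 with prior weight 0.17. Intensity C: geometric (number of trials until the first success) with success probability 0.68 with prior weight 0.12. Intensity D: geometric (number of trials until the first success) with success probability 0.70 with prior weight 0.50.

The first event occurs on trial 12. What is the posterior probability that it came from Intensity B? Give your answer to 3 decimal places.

Posterior ∝ prior × likelihood, so P(k | x) ∝ π_k f_k(x); normalise over all components.
Component likelihoods at x = 12:
  p_A = 0.0251015
  p_B = 0.0187106
  p_C = 2.44996e-06
  p_D = 1.24003e-06
Weight by the priors:
  π_A·p_A = 0.21 × 0.0251015 = 0.00527131
  π_B·p_B = 0.17 × 0.0187106 = 0.00318081
  π_C·p_C = 0.12 × 2.44996e-06 = 2.93995e-07
  π_D·p_D = 0.50 × 1.24003e-06 = 6.20015e-07
Denominator: 0.00527131 + 0.00318081 + 2.93995e-07 + 6.20015e-07 = 0.00845304
So the posterior for Intensity B is 0.00318081 / 0.00845304 ≈ 0.376.

0.376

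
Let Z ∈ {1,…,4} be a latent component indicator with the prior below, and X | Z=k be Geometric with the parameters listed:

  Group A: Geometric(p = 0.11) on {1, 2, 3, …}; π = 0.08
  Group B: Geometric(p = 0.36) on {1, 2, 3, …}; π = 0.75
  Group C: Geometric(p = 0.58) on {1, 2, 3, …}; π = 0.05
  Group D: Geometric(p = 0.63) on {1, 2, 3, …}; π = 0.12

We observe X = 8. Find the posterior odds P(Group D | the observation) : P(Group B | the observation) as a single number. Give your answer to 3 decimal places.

Since P(k|x) ∝ P(Z=k) f_k(x), the posterior odds are P(Z=i) f_i(x) / (P(Z=j) f_j(x)).
Geometric probabilities:
  p_A = 0.11·(1−0.11)^7 = 0.11·0.442313 = 0.0486545
  p_B = 0.36·(1−0.36)^7 = 0.36·0.0439805 = 0.015833
  p_C = 0.58·(1−0.58)^7 = 0.58·0.00230539 = 0.00133713
  p_D = 0.63·(1−0.63)^7 = 0.63·0.000949319 = 0.000598071
Odds = (0.12/0.75) × (0.000598071/0.015833) = 0.16 × 0.0377738 ≈ 0.006

0.006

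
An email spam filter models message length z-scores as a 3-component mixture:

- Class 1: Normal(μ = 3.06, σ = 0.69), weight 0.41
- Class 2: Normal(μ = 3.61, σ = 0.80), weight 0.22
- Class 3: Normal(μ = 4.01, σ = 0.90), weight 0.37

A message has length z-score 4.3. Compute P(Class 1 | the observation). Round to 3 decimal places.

0.169

By Bayes' theorem, P(k | x) = w_k f_k(x) / Σ_j w_j f_j(x).
Normal densities:
  p_1 = (1/(0.69·√(2π)))·exp(−(4.3−3.06)²/(2·0.69²)) = 0.578177·exp(-1.61479) = 0.115019
  p_2 = (1/(0.80·√(2π)))·exp(−(4.3−3.61)²/(2·0.80²)) = 0.498678·exp(-0.37195) = 0.343782
  p_3 = (1/(0.90·√(2π)))·exp(−(4.3−4.01)²/(2·0.90²)) = 0.443269·exp(-0.05191) = 0.420845
Unnormalised posteriors:
  w_1·p_1 = 0.41 × 0.115019 = 0.0471576
  w_2·p_2 = 0.22 × 0.343782 = 0.075632
  w_3·p_3 = 0.37 × 0.420845 = 0.155713
Evidence: 0.0471576 + 0.075632 + 0.155713 = 0.278502
So the posterior for Class 1 is 0.0471576 / 0.278502 ≈ 0.169.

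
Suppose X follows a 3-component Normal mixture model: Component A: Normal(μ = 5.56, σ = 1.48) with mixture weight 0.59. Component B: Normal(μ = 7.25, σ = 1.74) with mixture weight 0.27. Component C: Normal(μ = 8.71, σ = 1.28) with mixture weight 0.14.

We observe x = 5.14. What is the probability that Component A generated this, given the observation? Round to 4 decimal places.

Posterior ∝ prior × likelihood, so P(k | x) ∝ π_k f_k(x); normalise over all components.
Normal densities:
  L_A = (1/(1.48·√(2π)))·exp(−(5.14−5.56)²/(2·1.48²)) = 0.269556·exp(-0.04027) = 0.258917
  L_B = (1/(1.74·√(2π)))·exp(−(5.14−7.25)²/(2·1.74²)) = 0.229277·exp(-0.73525) = 0.109912
  L_C = (1/(1.28·√(2π)))·exp(−(5.14−8.71)²/(2·1.28²)) = 0.311674·exp(-3.88943) = 0.00637588
Prior × likelihood for each component:
  π_A·L_A = 0.59 × 0.258917 = 0.152761
  π_B·L_B = 0.27 × 0.109912 = 0.0296762
  π_C·L_C = 0.14 × 0.00637588 = 0.000892623
Marginal: 0.152761 + 0.0296762 + 0.000892623 = 0.18333
P(Component A | the observation) = 0.152761 / 0.18333 ≈ 0.8333

0.8333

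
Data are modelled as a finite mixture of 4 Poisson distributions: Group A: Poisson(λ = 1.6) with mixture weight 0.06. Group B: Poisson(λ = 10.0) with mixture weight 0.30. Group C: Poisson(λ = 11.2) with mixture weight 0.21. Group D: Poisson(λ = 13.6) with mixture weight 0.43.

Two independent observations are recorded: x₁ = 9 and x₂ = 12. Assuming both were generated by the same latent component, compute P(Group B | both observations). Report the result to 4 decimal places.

The responsibility of component k is P(Z=k) f_k(x) divided by Σ_j P(Z=j) f_j(x).
Since both observations come from the same component, the likelihood for component k is f_k(x₁)·f_k(x₂).
  f_A = [3.82336e-05] × [1.1864e-07] = 4.53604e-12
  f_B = [0.12511] × [0.0947803] = 0.011858
  f_C = [0.104496] × [0.11122] = 0.011622
  f_D = [0.0544104] × [0.103687] = 0.00564166
Unnormalised posteriors:
  P(Z=A)·f_A = 0.06 × 4.53604e-12 = 2.72163e-13
  P(Z=B)·f_B = 0.30 × 0.011858 = 0.00355739
  P(Z=C)·f_C = 0.21 × 0.011622 = 0.00244063
  P(Z=D)·f_D = 0.43 × 0.00564166 = 0.00242592
Denominator: 2.72163e-13 + 0.00355739 + 0.00244063 + 0.00242592 = 0.00842393
Responsibility of Group B: 0.00355739 / 0.00842393 ≈ 0.4223

0.4223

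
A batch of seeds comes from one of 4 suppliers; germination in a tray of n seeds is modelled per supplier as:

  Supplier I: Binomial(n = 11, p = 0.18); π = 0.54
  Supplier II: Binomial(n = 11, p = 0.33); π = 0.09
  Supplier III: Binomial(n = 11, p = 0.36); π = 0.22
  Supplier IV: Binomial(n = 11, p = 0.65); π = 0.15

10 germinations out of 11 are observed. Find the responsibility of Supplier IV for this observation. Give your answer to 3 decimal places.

Apply Bayes' rule: the posterior for each component is proportional to its prior times its likelihood at x.
Component likelihoods at x = 10 germinations out of 11:
  f_I = 3.22056e-07
  f_II = 0.000112877
  f_III = 0.000257394
  f_IV = 0.0518316
Prior × likelihood for each component:
  π_I·f_I = 0.54 × 3.22056e-07 = 1.7391e-07
  π_II·f_II = 0.09 × 0.000112877 = 1.0159e-05
  π_III·f_III = 0.22 × 0.000257394 = 5.66266e-05
  π_IV·f_IV = 0.15 × 0.0518316 = 0.00777473
Normaliser: 1.7391e-07 + 1.0159e-05 + 5.66266e-05 + 0.00777473 = 0.00784169
So the posterior for Supplier IV is 0.00777473 / 0.00784169 ≈ 0.991.

0.991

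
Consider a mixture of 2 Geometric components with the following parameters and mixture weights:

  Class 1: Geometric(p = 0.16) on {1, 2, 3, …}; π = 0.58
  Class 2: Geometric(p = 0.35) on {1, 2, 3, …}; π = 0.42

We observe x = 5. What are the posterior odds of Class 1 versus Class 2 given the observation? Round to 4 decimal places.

1.7607

Posterior odds = (π_i f_i(x)) / (π_j f_j(x)); the normalising sum cancels.
Geometric probabilities:
  L_1 = 0.0796594
  L_2 = 0.0624772
Posterior odds = (π_1·L_1) / (π_2·L_2) = (0.58·0.0796594) / (0.42·0.0624772) = 0.0462025 / 0.0262404 ≈ 1.7607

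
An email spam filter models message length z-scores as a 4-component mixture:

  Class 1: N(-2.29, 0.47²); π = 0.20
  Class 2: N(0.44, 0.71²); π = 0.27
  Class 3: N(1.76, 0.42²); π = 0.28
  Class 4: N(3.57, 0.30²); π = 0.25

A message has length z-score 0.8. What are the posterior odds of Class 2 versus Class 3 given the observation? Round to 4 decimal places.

6.8368

Posterior odds = (w_i f_i(x)) / (w_j f_j(x)); the normalising sum cancels.
Evaluate each component's likelihood at the observed value:
  p_1 = (1/(0.47·√(2π)))·exp(−(0.8−-2.29)²/(2·0.47²)) = 0.848813·exp(-21.61182) = 3.49076e-10
  p_2 = (1/(0.71·√(2π)))·exp(−(0.8−0.44)²/(2·0.71²)) = 0.561891·exp(-0.12855) = 0.494111
  p_3 = (1/(0.42·√(2π)))·exp(−(0.8−1.76)²/(2·0.42²)) = 0.949863·exp(-2.61224) = 0.0696911
  p_4 = (1/(0.30·√(2π)))·exp(−(0.8−3.57)²/(2·0.30²)) = 1.329808·exp(-42.62722) = 4.0834e-19
Odds = (0.27/0.28) × (0.494111/0.0696911) = 0.964286 × 7.09002 ≈ 6.8368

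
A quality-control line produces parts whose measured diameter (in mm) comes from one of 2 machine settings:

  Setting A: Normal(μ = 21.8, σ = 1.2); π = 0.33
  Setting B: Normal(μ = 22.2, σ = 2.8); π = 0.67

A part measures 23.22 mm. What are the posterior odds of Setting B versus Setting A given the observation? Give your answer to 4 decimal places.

Since P(k|x) ∝ π_k f_k(x), the posterior odds are π_i f_i(x) / (π_j f_j(x)).
Evaluate each component's likelihood at the observed value:
  L_A = (1/(1.2·√(2π)))·exp(−(23.22−21.8)²/(2·1.2²)) = 0.332452·exp(-0.70014) = 0.165068
  L_B = (1/(2.8·√(2π)))·exp(−(23.22−22.2)²/(2·2.8²)) = 0.142479·exp(-0.06635) = 0.133332
Posterior odds = (π_B·L_B) / (π_A·L_A) = (0.67·0.133332) / (0.33·0.165068) = 0.0893327 / 0.0544724 ≈ 1.6400

1.6400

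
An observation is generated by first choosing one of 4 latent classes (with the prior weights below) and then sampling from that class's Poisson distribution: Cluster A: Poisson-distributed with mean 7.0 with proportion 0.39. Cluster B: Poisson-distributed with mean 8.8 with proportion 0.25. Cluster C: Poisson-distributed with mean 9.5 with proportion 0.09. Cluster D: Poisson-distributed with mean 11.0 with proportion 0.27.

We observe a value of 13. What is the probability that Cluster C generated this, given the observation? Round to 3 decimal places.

The responsibility of component k is π_k f_k(x) divided by Σ_j π_j f_j(x).
Component likelihoods at x = 13:
  p_A = 0.0141884
  p_B = 0.0459413
  p_C = 0.0617062
  p_D = 0.0925945
Weight by the priors:
  π_A·p_A = 0.39 × 0.0141884 = 0.00553347
  π_B·p_B = 0.25 × 0.0459413 = 0.0114853
  π_C·p_C = 0.09 × 0.0617062 = 0.00555356
  π_D·p_D = 0.27 × 0.0925945 = 0.0250005
Marginal: 0.00553347 + 0.0114853 + 0.00555356 + 0.0250005 = 0.0475729
P(Cluster C | 13) = 0.00555356 / 0.0475729 ≈ 0.117

0.117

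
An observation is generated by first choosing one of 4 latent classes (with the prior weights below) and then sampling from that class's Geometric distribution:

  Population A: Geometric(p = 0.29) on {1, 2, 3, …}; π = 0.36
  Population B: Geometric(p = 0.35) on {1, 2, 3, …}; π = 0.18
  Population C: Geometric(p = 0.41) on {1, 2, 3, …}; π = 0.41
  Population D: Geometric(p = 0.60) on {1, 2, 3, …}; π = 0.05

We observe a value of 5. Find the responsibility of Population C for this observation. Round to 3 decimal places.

0.346

Apply Bayes' rule: the posterior for each component is proportional to its prior times its likelihood at x.
Component likelihoods at x = 5:
  L_A = 0.29·(1−0.29)^4 = 0.29·0.254117 = 0.0736939
  L_B = 0.35·(1−0.35)^4 = 0.35·0.178506 = 0.0624772
  L_C = 0.41·(1−0.41)^4 = 0.41·0.121174 = 0.0496812
  L_D = 0.60·(1−0.60)^4 = 0.60·0.0256 = 0.01536
Multiply by the mixture weights:
  w_A·L_A = 0.36 × 0.0736939 = 0.0265298
  w_B·L_B = 0.18 × 0.0624772 = 0.0112459
  w_C·L_C = 0.41 × 0.0496812 = 0.0203693
  w_D·L_D = 0.05 × 0.01536 = 0.000768
Marginal: 0.0265298 + 0.0112459 + 0.0203693 + 0.000768 = 0.058913
Responsibility of Population C: 0.0203693 / 0.058913 ≈ 0.346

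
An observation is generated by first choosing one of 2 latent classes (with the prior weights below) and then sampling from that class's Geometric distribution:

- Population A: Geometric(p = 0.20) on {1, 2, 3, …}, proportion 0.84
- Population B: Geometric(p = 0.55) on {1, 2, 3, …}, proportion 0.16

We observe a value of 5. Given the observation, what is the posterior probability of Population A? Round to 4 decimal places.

By Bayes' theorem, P(k | x) = w_k f_k(x) / Σ_j w_j f_j(x).
Component likelihoods at x = 5:
  f_A = 0.08192
  f_B = 0.0225534
Unnormalised posteriors:
  w_A·f_A = 0.84 × 0.08192 = 0.0688128
  w_B·f_B = 0.16 × 0.0225534 = 0.00360855
Marginal: 0.0688128 + 0.00360855 = 0.0724214
P(Population A | the observation) = 0.0688128 / 0.0724214 ≈ 0.9502

0.9502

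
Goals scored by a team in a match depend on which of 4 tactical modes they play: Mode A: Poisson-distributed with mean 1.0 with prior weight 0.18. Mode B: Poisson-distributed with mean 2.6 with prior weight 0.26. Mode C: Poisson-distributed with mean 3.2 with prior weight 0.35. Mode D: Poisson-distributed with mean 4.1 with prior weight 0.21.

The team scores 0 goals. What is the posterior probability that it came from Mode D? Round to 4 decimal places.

P(component k | x) = P(Z=k)·f_k(x) / marginal(x), where marginal(x) = Σ_j P(Z=j)·f_j(x).
Evaluate each component's likelihood at the observed value:
  L_A = e^(−1.0)·1.0^0/0! = 0.367879
  L_B = e^(−2.6)·2.6^0/0! = 0.0742736
  L_C = e^(−3.2)·3.2^0/0! = 0.0407622
  L_D = e^(−4.1)·4.1^0/0! = 0.0165727
Unnormalised posteriors:
  P(Z=A)·L_A = 0.18 × 0.367879 = 0.0662183
  P(Z=B)·L_B = 0.26 × 0.0742736 = 0.0193111
  P(Z=C)·L_C = 0.35 × 0.0407622 = 0.0142668
  P(Z=D)·L_D = 0.21 × 0.0165727 = 0.00348026
Normaliser: 0.0662183 + 0.0193111 + 0.0142668 + 0.00348026 = 0.103276
Responsibility of Mode D: 0.00348026 / 0.103276 ≈ 0.0337

0.0337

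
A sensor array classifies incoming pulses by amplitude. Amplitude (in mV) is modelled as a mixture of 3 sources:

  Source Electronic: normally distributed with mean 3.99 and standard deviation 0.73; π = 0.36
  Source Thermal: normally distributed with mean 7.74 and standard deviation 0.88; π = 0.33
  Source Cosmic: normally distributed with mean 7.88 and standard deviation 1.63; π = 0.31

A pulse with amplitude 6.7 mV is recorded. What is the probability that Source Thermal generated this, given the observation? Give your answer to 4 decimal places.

The responsibility of component k is P(Z=k) f_k(x) divided by Σ_j P(Z=j) f_j(x).
Normal densities:
  p_Electronic = (1/(0.73·√(2π)))·exp(−(6.7−3.99)²/(2·0.73²)) = 0.546496·exp(-6.89069) = 0.000555901
  p_Thermal = (1/(0.88·√(2π)))·exp(−(6.7−7.74)²/(2·0.88²)) = 0.453344·exp(-0.69835) = 0.225496
  p_Cosmic = (1/(1.63·√(2π)))·exp(−(6.7−7.88)²/(2·1.63²)) = 0.244750·exp(-0.26203) = 0.188331
Unnormalised posteriors:
  P(Z=Electronic)·p_Electronic = 0.36 × 0.000555901 = 0.000200124
  P(Z=Thermal)·p_Thermal = 0.33 × 0.225496 = 0.0744137
  P(Z=Cosmic)·p_Cosmic = 0.31 × 0.188331 = 0.0583827
Denominator: 0.000200124 + 0.0744137 + 0.0583827 = 0.132997
Responsibility of Source Thermal: 0.0744137 / 0.132997 ≈ 0.5595

0.5595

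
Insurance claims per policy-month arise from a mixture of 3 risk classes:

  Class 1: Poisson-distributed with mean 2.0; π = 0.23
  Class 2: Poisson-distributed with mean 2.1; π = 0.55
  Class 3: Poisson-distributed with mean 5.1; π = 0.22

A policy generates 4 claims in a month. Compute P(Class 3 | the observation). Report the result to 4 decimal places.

Apply Bayes' rule: the posterior for each component is proportional to its prior times its likelihood at x.
Evaluate each component's likelihood at the observed value:
  L_1 = 0.0902235
  L_2 = 0.099231
  L_3 = 0.171857
Multiply by the mixture weights:
  π_1·L_1 = 0.23 × 0.0902235 = 0.0207514
  π_2·L_2 = 0.55 × 0.099231 = 0.0545771
  π_3·L_3 = 0.22 × 0.171857 = 0.0378086
Marginal: 0.0207514 + 0.0545771 + 0.0378086 = 0.113137
So the posterior for Class 3 is 0.0378086 / 0.113137 ≈ 0.3342.

0.3342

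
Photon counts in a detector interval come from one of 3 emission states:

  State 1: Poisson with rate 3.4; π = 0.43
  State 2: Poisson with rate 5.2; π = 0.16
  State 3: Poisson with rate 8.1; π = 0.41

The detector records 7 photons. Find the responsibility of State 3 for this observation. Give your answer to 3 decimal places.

Apply Bayes' rule: the posterior for each component is proportional to its prior times its likelihood at x.
Evaluate each component's likelihood at the observed value:
  f_1 = 0.0347793
  f_2 = 0.112528
  f_3 = 0.137778
Weight by the priors:
  π_1·f_1 = 0.43 × 0.0347793 = 0.0149551
  π_2·f_2 = 0.16 × 0.112528 = 0.0180045
  π_3·f_3 = 0.41 × 0.137778 = 0.0564889
Denominator: 0.0149551 + 0.0180045 + 0.0564889 = 0.0894485
Responsibility of State 3: 0.0564889 / 0.0894485 ≈ 0.632

0.632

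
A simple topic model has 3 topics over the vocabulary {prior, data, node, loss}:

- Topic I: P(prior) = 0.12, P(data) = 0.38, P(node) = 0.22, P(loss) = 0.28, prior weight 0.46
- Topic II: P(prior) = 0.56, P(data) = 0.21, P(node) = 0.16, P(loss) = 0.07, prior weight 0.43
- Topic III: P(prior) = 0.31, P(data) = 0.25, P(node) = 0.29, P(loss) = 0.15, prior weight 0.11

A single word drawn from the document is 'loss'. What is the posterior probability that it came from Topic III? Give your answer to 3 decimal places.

0.094

Posterior ∝ prior × likelihood, so P(k | x) ∝ w_k f_k(x); normalise over all components.
Categorical probabilities:
  p_I = 0.28
  p_II = 0.07
  p_III = 0.15
Prior × likelihood for each component:
  w_I·p_I = 0.46 × 0.28 = 0.1288
  w_II·p_II = 0.43 × 0.07 = 0.0301
  w_III·p_III = 0.11 × 0.15 = 0.0165
Marginal: 0.1288 + 0.0301 + 0.0165 = 0.1754
P(Topic III | 'loss') = 0.0165 / 0.1754 ≈ 0.094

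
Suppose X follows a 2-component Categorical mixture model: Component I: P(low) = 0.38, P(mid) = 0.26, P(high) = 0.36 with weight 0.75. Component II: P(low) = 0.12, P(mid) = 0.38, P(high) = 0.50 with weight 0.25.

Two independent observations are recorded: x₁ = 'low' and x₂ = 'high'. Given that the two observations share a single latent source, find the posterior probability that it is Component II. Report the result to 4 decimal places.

By Bayes' theorem, P(k | x) = π_k f_k(x) / Σ_j π_j f_j(x).
Since both observations come from the same component, the likelihood for component k is f_k(x₁)·f_k(x₂).
  f_I = [P(low | comp) = 0.38] × [0.36] = 0.1368
  f_II = [P(low | comp) = 0.12] × [0.5] = 0.06
Weight by the priors:
  π_I·f_I = 0.75 × 0.1368 = 0.1026
  π_II·f_II = 0.25 × 0.06 = 0.015
Normaliser: 0.1026 + 0.015 = 0.1176
P(Component II | x₁,x₂) = 0.015 / 0.1176 ≈ 0.1276

0.1276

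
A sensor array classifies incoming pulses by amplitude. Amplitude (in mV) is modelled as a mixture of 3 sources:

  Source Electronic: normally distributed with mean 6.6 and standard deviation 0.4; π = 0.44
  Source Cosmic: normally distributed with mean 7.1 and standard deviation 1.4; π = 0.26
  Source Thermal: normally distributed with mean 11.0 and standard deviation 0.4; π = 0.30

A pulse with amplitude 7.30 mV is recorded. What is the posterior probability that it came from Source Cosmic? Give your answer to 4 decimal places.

The responsibility of component k is π_k f_k(x) divided by Σ_j π_j f_j(x).
Normal densities:
  p_Electronic = (1/(0.4·√(2π)))·exp(−(7.30−6.6)²/(2·0.4²)) = 0.997356·exp(-1.53125) = 0.215693
  p_Cosmic = (1/(1.4·√(2π)))·exp(−(7.30−7.1)²/(2·1.4²)) = 0.284959·exp(-0.01020) = 0.282066
  p_Thermal = (1/(0.4·√(2π)))·exp(−(7.30−11.0)²/(2·0.4²)) = 0.997356·exp(-42.78125) = 2.62536e-19
Unnormalised posteriors:
  π_Electronic·p_Electronic = 0.44 × 0.215693 = 0.0949051
  π_Cosmic·p_Cosmic = 0.26 × 0.282066 = 0.0733371
  π_Thermal·p_Thermal = 0.30 × 2.62536e-19 = 7.87609e-20
Sum: 0.0949051 + 0.0733371 + 7.87609e-20 = 0.168242
P(Source Cosmic | 7.30 mV) = 0.0733371 / 0.168242 ≈ 0.4359

0.4359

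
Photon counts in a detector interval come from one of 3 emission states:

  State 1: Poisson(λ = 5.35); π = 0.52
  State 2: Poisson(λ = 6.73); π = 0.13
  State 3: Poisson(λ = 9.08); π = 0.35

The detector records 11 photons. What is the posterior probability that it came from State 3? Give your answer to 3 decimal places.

0.753

P(component k | x) = π_k·f_k(x) / marginal(x), where marginal(x) = Σ_j π_j·f_j(x).
Evaluate each component's likelihood at the observed value:
  p_1 = 0.0122253
  p_2 = 0.0383891
  p_3 = 0.0987176
Unnormalised posteriors:
  π_1·p_1 = 0.52 × 0.0122253 = 0.00635717
  π_2·p_2 = 0.13 × 0.0383891 = 0.00499059
  π_3·p_3 = 0.35 × 0.0987176 = 0.0345512
Normaliser: 0.00635717 + 0.00499059 + 0.0345512 = 0.0458989
P(State 3 | the observation) ≈ 0.753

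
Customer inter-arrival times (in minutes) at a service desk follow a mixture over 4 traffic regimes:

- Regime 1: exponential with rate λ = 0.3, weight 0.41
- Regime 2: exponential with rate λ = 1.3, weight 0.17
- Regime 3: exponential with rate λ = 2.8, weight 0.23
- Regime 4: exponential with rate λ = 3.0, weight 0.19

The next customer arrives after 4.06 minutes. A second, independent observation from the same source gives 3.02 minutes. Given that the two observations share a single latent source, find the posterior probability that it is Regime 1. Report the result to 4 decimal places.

0.9935

P(component k | x) = w_k·f_k(x) / marginal(x), where marginal(x) = Σ_j w_j·f_j(x).
Since both observations come from the same component, the likelihood for component k is f_k(x₁)·f_k(x₂).
  p_1 = [0.0887464] × [0.121241] = 0.0107597
  p_2 = [0.00663341] × [0.0256391] = 0.000170075
  p_3 = [3.23667e-05] × [0.000595338] = 1.92691e-08
  p_4 = [1.53962e-05] × [0.000348669] = 5.36819e-09
Weight by the priors:
  w_1·p_1 = 0.41 × 0.0107597 = 0.00441149
  w_2·p_2 = 0.17 × 0.000170075 = 2.89127e-05
  w_3·p_3 = 0.23 × 1.92691e-08 = 4.4319e-09
  w_4·p_4 = 0.19 × 5.36819e-09 = 1.01996e-09
Evidence: 0.00441149 + 2.89127e-05 + 4.4319e-09 + 1.01996e-09 = 0.0044404
Responsibility of Regime 1: 0.00441149 / 0.0044404 ≈ 0.9935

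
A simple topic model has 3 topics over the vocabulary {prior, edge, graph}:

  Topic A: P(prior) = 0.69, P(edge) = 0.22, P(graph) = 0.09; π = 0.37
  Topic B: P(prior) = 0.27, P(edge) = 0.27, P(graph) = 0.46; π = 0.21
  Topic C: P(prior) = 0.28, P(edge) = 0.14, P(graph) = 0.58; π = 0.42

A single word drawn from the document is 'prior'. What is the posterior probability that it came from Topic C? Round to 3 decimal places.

0.274

Posterior ∝ prior × likelihood, so P(k | x) ∝ π_k f_k(x); normalise over all components.
Evaluate each component's likelihood at the observed value:
  L_A = P(prior | comp) = 0.69
  L_B = P(prior | comp) = 0.27
  L_C = P(prior | comp) = 0.28
Unnormalised posteriors:
  π_A·L_A = 0.37 × 0.69 = 0.2553
  π_B·L_B = 0.21 × 0.27 = 0.0567
  π_C·L_C = 0.42 × 0.28 = 0.1176
Evidence: 0.2553 + 0.0567 + 0.1176 = 0.4296
P(Topic C | x) ≈ 0.274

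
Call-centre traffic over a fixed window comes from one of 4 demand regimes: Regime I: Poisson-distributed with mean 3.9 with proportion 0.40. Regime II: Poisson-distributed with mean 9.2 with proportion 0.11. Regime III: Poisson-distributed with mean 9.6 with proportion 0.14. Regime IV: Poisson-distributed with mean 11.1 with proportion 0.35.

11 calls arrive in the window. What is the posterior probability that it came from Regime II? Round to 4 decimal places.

By Bayes' theorem, P(k | x) = w_k f_k(x) / Σ_j w_j f_j(x).
Component likelihoods at x = 11 calls:
  L_I = 0.00160993
  L_II = 0.101158
  L_III = 0.108293
  L_IV = 0.119324
Prior × likelihood for each component:
  w_I·L_I = 0.40 × 0.00160993 = 0.000643971
  w_II·L_II = 0.11 × 0.101158 = 0.0111274
  w_III·L_III = 0.14 × 0.108293 = 0.015161
  w_IV·L_IV = 0.35 × 0.119324 = 0.0417634
Sum: 0.000643971 + 0.0111274 + 0.015161 + 0.0417634 = 0.0686959
Responsibility of Regime II: 0.0111274 / 0.0686959 ≈ 0.1620

0.1620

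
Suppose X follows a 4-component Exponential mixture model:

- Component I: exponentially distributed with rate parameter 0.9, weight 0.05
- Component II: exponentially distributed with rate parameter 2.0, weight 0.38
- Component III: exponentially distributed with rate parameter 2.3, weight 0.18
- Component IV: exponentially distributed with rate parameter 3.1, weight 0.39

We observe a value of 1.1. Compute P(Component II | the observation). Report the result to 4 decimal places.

0.4844

Apply Bayes' rule: the posterior for each component is proportional to its prior times its likelihood at x.
Evaluate each component's likelihood at the observed value:
  f_I = 0.334419
  f_II = 0.221606
  f_III = 0.183216
  f_IV = 0.102428
Prior × likelihood for each component:
  P(Z=I)·f_I = 0.05 × 0.334419 = 0.016721
  P(Z=II)·f_II = 0.38 × 0.221606 = 0.0842104
  P(Z=III)·f_III = 0.18 × 0.183216 = 0.0329788
  P(Z=IV)·f_IV = 0.39 × 0.102428 = 0.0399468
Evidence: 0.016721 + 0.0842104 + 0.0329788 + 0.0399468 = 0.173857
P(Component II | the observation) ≈ 0.4844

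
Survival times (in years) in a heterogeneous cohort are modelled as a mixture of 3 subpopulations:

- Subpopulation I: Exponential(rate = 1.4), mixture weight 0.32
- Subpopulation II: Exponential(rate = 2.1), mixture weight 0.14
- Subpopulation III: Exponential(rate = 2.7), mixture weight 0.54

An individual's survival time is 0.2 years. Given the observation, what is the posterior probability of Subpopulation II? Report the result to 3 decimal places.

P(component k | x) = π_k·f_k(x) / marginal(x), where marginal(x) = Σ_j π_j·f_j(x).
Component likelihoods at x = 0.2 years:
  f_I = 1.4·e^(−1.4·0.2) = 1.4·e^(−0.2800) = 1.0581
  f_II = 2.1·e^(−2.1·0.2) = 2.1·e^(−0.4200) = 1.3798
  f_III = 2.7·e^(−2.7·0.2) = 2.7·e^(−0.5400) = 1.57342
Multiply by the mixture weights:
  π_I·f_I = 0.32 × 1.0581 = 0.338591
  π_II·f_II = 0.14 × 1.3798 = 0.193172
  π_III·f_III = 0.54 × 1.57342 = 0.849647
Evidence: 0.338591 + 0.193172 + 0.849647 = 1.38141
Responsibility of Subpopulation II: 0.193172 / 1.38141 ≈ 0.140

0.140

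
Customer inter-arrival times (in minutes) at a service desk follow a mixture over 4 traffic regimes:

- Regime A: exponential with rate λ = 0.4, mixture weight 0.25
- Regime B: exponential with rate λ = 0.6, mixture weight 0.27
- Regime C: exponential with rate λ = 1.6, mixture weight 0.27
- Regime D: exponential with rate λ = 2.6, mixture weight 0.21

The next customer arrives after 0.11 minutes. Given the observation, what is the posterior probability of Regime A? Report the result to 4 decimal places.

0.0938

By Bayes' theorem, P(k | x) = P(Z=k) f_k(x) / Σ_j P(Z=j) f_j(x).
Component likelihoods at x = 0.11 minutes:
  f_A = 0.4·e^(−0.4·0.11) = 0.4·e^(−0.0440) = 0.382782
  f_B = 0.6·e^(−0.6·0.11) = 0.6·e^(−0.0660) = 0.561679
  f_C = 1.6·e^(−1.6·0.11) = 1.6·e^(−0.1760) = 1.34179
  f_D = 2.6·e^(−2.6·0.11) = 2.6·e^(−0.2860) = 1.95328
Multiply by the mixture weights:
  P(Z=A)·f_A = 0.25 × 0.382782 = 0.0956954
  P(Z=B)·f_B = 0.27 × 0.561679 = 0.151653
  P(Z=C)·f_C = 0.27 × 1.34179 = 0.362283
  P(Z=D)·f_D = 0.21 × 1.95328 = 0.410189
Normaliser: 0.0956954 + 0.151653 + 0.362283 + 0.410189 = 1.01982
P(Regime A | 0.11 minutes) ≈ 0.0938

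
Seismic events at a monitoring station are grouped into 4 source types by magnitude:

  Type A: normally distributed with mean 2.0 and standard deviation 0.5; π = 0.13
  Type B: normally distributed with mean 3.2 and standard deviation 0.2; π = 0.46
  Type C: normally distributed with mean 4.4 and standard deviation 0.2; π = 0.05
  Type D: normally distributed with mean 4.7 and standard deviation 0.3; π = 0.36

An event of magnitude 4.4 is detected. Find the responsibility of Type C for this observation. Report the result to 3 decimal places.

Posterior ∝ prior × likelihood, so P(k | x) ∝ w_k f_k(x); normalise over all components.
Component likelihoods at x = 4.4:
  p_A = (1/(0.5·√(2π)))·exp(−(4.4−2.0)²/(2·0.5²)) = 0.797885·exp(-11.52000) = 7.9226e-06
  p_B = (1/(0.2·√(2π)))·exp(−(4.4−3.2)²/(2·0.2²)) = 1.994711·exp(-18.00000) = 3.03794e-08
  p_C = (1/(0.2·√(2π)))·exp(−(4.4−4.4)²/(2·0.2²)) = 1.994711·exp(-0.00000) = 1.99471
  p_D = (1/(0.3·√(2π)))·exp(−(4.4−4.7)²/(2·0.3²)) = 1.329808·exp(-0.50000) = 0.806569
Unnormalised posteriors:
  w_A·p_A = 0.13 × 7.9226e-06 = 1.02994e-06
  w_B·p_B = 0.46 × 3.03794e-08 = 1.39745e-08
  w_C·p_C = 0.05 × 1.99471 = 0.0997356
  w_D·p_D = 0.36 × 0.806569 = 0.290365
Normaliser: 1.02994e-06 + 1.39745e-08 + 0.0997356 + 0.290365 = 0.390101
P(Type C | 4.4) = 0.0997356 / 0.390101 ≈ 0.256

0.256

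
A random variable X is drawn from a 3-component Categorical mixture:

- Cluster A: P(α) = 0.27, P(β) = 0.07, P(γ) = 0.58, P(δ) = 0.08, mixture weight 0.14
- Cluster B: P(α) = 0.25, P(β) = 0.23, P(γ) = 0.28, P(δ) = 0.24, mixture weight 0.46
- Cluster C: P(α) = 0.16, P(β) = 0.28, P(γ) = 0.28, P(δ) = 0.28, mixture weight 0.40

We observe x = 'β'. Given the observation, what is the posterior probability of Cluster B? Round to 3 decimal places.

0.465

The responsibility of component k is π_k f_k(x) divided by Σ_j π_j f_j(x).
Component likelihoods at x = 'β':
  f_A = 0.07
  f_B = 0.23
  f_C = 0.28
Prior × likelihood for each component:
  π_A·f_A = 0.14 × 0.07 = 0.0098
  π_B·f_B = 0.46 × 0.23 = 0.1058
  π_C·f_C = 0.40 × 0.28 = 0.112
Evidence: 0.0098 + 0.1058 + 0.112 = 0.2276
So the posterior for Cluster B is 0.1058 / 0.2276 ≈ 0.465.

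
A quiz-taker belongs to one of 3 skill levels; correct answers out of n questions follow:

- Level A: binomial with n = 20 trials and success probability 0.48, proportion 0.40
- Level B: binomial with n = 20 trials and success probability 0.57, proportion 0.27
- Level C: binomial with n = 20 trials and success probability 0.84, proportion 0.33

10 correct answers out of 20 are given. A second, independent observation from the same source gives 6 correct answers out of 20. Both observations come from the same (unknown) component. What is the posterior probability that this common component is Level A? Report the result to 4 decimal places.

Posterior ∝ prior × likelihood, so P(k | x) ∝ π_k f_k(x); normalise over all components.
Since both observations come from the same component, the likelihood for component k is f_k(x₁)·f_k(x₂).
  p_A = [0.173398] × [0.0501046] = 0.00868805
  p_B = [0.144555] × [0.0098218] = 0.00141979
  p_C = [0.000355297] × [9.81159e-08] = 3.48602e-11
Multiply by the mixture weights:
  π_A·p_A = 0.40 × 0.00868805 = 0.00347522
  π_B·p_B = 0.27 × 0.00141979 = 0.000383342
  π_C·p_C = 0.33 × 3.48602e-11 = 1.15039e-11
Marginal: 0.00347522 + 0.000383342 + 1.15039e-11 = 0.00385856
Responsibility of Level A: 0.00347522 / 0.00385856 ≈ 0.9007

0.9007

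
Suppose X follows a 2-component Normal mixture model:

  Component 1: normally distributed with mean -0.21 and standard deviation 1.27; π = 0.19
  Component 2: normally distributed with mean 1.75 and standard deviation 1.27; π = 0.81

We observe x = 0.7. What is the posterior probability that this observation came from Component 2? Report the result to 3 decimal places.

Posterior ∝ prior × likelihood, so P(k | x) ∝ P(Z=k) f_k(x); normalise over all components.
Component likelihoods at x = 0.7:
  f_1 = (1/(1.27·√(2π)))·exp(−(0.7−-0.21)²/(2·1.27²)) = 0.314128·exp(-0.25671) = 0.243007
  f_2 = (1/(1.27·√(2π)))·exp(−(0.7−1.75)²/(2·1.27²)) = 0.314128·exp(-0.34178) = 0.22319
Prior × likelihood for each component:
  P(Z=1)·f_1 = 0.19 × 0.243007 = 0.0461712
  P(Z=2)·f_2 = 0.81 × 0.22319 = 0.180784
Sum: 0.0461712 + 0.180784 = 0.226955
Responsibility of Component 2: 0.180784 / 0.226955 ≈ 0.797

0.797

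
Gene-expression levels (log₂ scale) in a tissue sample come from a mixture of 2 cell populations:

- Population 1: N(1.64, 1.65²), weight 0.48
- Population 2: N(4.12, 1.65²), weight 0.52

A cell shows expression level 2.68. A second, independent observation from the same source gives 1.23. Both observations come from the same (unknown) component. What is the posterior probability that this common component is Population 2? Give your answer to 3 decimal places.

0.167

Posterior ∝ prior × likelihood, so P(k | x) ∝ P(Z=k) f_k(x); normalise over all components.
Since both observations come from the same component, the likelihood for component k is f_k(x₁)·f_k(x₂).
  f_1 = [0.198225] × [0.234433] = 0.0464703
  f_2 = [0.16521] × [0.0521508] = 0.00861581
Weight by the priors:
  P(Z=1)·f_1 = 0.48 × 0.0464703 = 0.0223058
  P(Z=2)·f_2 = 0.52 × 0.00861581 = 0.00448022
Marginal: 0.0223058 + 0.00448022 = 0.026786
P(Population 2 | x₁,x₂) = 0.00448022 / 0.026786 ≈ 0.167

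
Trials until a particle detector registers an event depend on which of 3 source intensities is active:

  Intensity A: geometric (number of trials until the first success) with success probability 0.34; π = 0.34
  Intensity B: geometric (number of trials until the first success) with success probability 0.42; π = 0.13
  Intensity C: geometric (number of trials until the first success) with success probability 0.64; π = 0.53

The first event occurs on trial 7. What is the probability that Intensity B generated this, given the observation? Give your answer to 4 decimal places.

0.1680

The responsibility of component k is π_k f_k(x) divided by Σ_j π_j f_j(x).
Evaluate each component's likelihood at the observed value:
  f_A = 0.0281023
  f_B = 0.0159889
  f_C = 0.00139314
Multiply by the mixture weights:
  π_A·f_A = 0.34 × 0.0281023 = 0.0095548
  π_B·f_B = 0.13 × 0.0159889 = 0.00207855
  π_C·f_C = 0.53 × 0.00139314 = 0.000738365
Marginal: 0.0095548 + 0.00207855 + 0.000738365 = 0.0123717
P(Intensity B | 7) = 0.00207855 / 0.0123717 ≈ 0.1680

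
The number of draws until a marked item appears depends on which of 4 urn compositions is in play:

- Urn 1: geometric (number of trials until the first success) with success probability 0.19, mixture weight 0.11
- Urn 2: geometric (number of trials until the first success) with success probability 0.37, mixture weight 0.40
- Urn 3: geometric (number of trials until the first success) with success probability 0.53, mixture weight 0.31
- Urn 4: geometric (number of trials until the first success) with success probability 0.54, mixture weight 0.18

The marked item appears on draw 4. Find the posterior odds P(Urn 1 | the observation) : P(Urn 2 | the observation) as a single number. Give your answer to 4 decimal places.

The posterior odds equal the prior odds times the likelihood ratio: (P(Z=i)/P(Z=j))·(f_i(x)/f_j(x)).
Component likelihoods at x = 4:
  p_1 = 0.19·(1−0.19)^3 = 0.19·0.531441 = 0.100974
  p_2 = 0.37·(1−0.37)^3 = 0.37·0.250047 = 0.0925174
  p_3 = 0.53·(1−0.53)^3 = 0.53·0.103823 = 0.0550262
  p_4 = 0.54·(1−0.54)^3 = 0.54·0.097336 = 0.0525614
0.0111071 / 0.037007 ≈ 0.3001

0.3001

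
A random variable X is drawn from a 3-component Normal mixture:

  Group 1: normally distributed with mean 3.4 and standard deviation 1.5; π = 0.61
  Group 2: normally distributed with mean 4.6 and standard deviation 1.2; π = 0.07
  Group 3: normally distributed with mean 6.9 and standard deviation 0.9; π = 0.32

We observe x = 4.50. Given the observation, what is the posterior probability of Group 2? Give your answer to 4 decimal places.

Apply Bayes' rule: the posterior for each component is proportional to its prior times its likelihood at x.
Normal densities:
  L_1 = (1/(1.5·√(2π)))·exp(−(4.50−3.4)²/(2·1.5²)) = 0.265962·exp(-0.26889) = 0.203255
  L_2 = (1/(1.2·√(2π)))·exp(−(4.50−4.6)²/(2·1.2²)) = 0.332452·exp(-0.00347) = 0.3313
  L_3 = (1/(0.9·√(2π)))·exp(−(4.50−6.9)²/(2·0.9²)) = 0.443269·exp(-3.55556) = 0.0126622
Weight by the priors:
  π_1·L_1 = 0.61 × 0.203255 = 0.123986
  π_2·L_2 = 0.07 × 0.3313 = 0.023191
  π_3·L_3 = 0.32 × 0.0126622 = 0.00405191
Denominator: 0.123986 + 0.023191 + 0.00405191 = 0.151229
P(Group 2 | 4.50) ≈ 0.1534

0.1534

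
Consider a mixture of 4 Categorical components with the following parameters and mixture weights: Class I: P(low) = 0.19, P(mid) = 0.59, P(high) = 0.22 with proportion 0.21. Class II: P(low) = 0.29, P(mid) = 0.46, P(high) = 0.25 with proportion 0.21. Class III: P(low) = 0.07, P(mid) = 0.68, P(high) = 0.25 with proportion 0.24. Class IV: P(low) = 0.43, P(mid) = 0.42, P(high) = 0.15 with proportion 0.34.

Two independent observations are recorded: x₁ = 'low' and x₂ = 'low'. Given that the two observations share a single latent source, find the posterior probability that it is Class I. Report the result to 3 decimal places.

The responsibility of component k is P(Z=k) f_k(x) divided by Σ_j P(Z=j) f_j(x).
Since both observations come from the same component, the likelihood for component k is f_k(x₁)·f_k(x₂).
  L_I = [0.19] × [0.19] = 0.0361
  L_II = [0.29] × [0.29] = 0.0841
  L_III = [0.07] × [0.07] = 0.0049
  L_IV = [0.43] × [0.43] = 0.1849
Weight by the priors:
  P(Z=I)·L_I = 0.21 × 0.0361 = 0.007581
  P(Z=II)·L_II = 0.21 × 0.0841 = 0.017661
  P(Z=III)·L_III = 0.24 × 0.0049 = 0.001176
  P(Z=IV)·L_IV = 0.34 × 0.1849 = 0.062866
Sum: 0.007581 + 0.017661 + 0.001176 + 0.062866 = 0.089284
P(Class I | x₁,x₂) = 0.007581 / 0.089284 ≈ 0.085

0.085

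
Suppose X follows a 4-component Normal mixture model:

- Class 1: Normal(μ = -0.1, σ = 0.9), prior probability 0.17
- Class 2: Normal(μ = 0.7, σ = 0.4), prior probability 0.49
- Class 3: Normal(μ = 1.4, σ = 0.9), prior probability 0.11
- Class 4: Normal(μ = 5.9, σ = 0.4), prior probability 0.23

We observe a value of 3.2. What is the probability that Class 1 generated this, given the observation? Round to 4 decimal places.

0.0136

The responsibility of component k is π_k f_k(x) divided by Σ_j π_j f_j(x).
Normal densities:
  f_1 = (1/(0.9·√(2π)))·exp(−(3.2−-0.1)²/(2·0.9²)) = 0.443269·exp(-6.72222) = 0.000533634
  f_2 = (1/(0.4·√(2π)))·exp(−(3.2−0.7)²/(2·0.4²)) = 0.997356·exp(-19.53125) = 3.285e-09
  f_3 = (1/(0.9·√(2π)))·exp(−(3.2−1.4)²/(2·0.9²)) = 0.443269·exp(-2.00000) = 0.05999
  f_4 = (1/(0.4·√(2π)))·exp(−(3.2−5.9)²/(2·0.4²)) = 0.997356·exp(-22.78125) = 1.27373e-10
Prior × likelihood for each component:
  π_1·f_1 = 0.17 × 0.000533634 = 9.07178e-05
  π_2·f_2 = 0.49 × 3.285e-09 = 1.60965e-09
  π_3·f_3 = 0.11 × 0.05999 = 0.0065989
  π_4·f_4 = 0.23 × 1.27373e-10 = 2.92959e-11
Denominator: 9.07178e-05 + 1.60965e-09 + 0.0065989 + 2.92959e-11 = 0.00668962
So the posterior for Class 1 is 9.07178e-05 / 0.00668962 ≈ 0.0136.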